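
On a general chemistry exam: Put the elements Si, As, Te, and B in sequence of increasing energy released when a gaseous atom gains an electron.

EA tends to increase across a period and decrease down a group, though the pattern is less regular than for IE or radius.
These sit on a diagonal, where the across-period and down-group effects partly cancel.
As > B: the two effects oppose for this pair; the across-period effect wins (78 vs 27 kJ/mol).
Si > As: the two effects oppose for this pair; the down-group effect wins (134 vs 78 kJ/mol).
Te > Si: the two effects oppose for this pair; the across-period effect wins (190 vs 134 kJ/mol).
Tabulated electron affinity (kJ/mol): B 27, Si 134, As 78, Te 190.
So from lowest to highest: B < As < Si < Te.

B, As, Si, Te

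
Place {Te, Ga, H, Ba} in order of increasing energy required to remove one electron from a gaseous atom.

Ba < Ga < Te < H

H is in period 1, group 1; Ga is in period 4, group 13; Te is in period 5, group 16; Ba is in period 6, group 2.
Removing the outermost electron gets harder across a period and easier down a group.
Here both period and group differ, so the two effects have to be weighed against each other.
Ga > Ba: both effects reinforce here, so Ga is clearly the higher of the two.
Te > Ga: period and group pull opposite ways; the across-period shift dominates (869 vs 579 kJ/mol).
H > Te: period and group pull opposite ways; the down-group shift dominates (1312 vs 869 kJ/mol).
Tabulated first ionization energy (kJ/mol): H 1312, Ga 579, Te 869, Ba 503.
So from lowest to highest: Ba < Ga < Te < H.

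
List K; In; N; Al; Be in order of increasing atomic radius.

N, Be, Al, In, K

Be is in period 2, group 2; N is in period 2, group 15; Al is in period 3, group 13; K is in period 4, group 1; In is in period 5, group 13.
Across a period the added protons contract the valence shell; down a group each new principal shell makes the atom larger.
Here both period and group differ, so the two effects have to be weighed against each other.
Be > N: Be lies to the left of N in period 2, so the across-period effect alone puts Be larger.
Al > Be: the two effects oppose for this pair; the down-group effect wins (126 vs 102 pm).
In > Al: In sits below Al in group 13, so the down-group effect alone puts In larger.
K > In: the two effects oppose for this pair; the across-period effect wins (196 vs 142 pm).
Approximate values (pm): Be 102, N 71, Al 126, K 196, In 142.
So from smallest to largest: N < Be < Al < In < K.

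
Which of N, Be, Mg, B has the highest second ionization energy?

After 1 electron has been removed, what remains? N⁺ still has 4 valence electrons; Be⁺ still has 1 valence electron; Mg⁺ still has 1 valence electron; B⁺ still has 2 valence electrons.
All are still removing valence electrons, so compare the +1 ions as you would atoms: IE_2 generally rises across a period (higher Z_eff) and falls down a group (larger shell), subject to the usual subshell exceptions.
Valence configurations: N⁺ [He]2s²2p², Be⁺ [He]2s¹, Mg⁺ [Ne]3s¹, B⁺ [He]2s².
Approximate IE_2 values (kJ/mol): N 2856, Be 1757, Mg 1451, B 2427.
Putting it together, IE_2: Mg < Be < B < N.

N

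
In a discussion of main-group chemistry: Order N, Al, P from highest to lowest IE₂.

Consider each +1 ion: N⁺ still has 4 valence electrons; Al⁺ still has 2 valence electrons; P⁺ still has 4 valence electrons.
All are still removing valence electrons, so compare the +1 ions as you would atoms: IE_2 generally rises across a period (higher Z_eff) and falls down a group (larger shell), subject to the usual subshell exceptions.
Valence configurations: N⁺ [He]2s²2p², Al⁺ [Ne]3s², P⁺ [Ne]3s²3p².
The numbers (kJ/mol): N 2856, Al 1817, P 1907.
Hence IE_2: Al < P < N.

N > P > Al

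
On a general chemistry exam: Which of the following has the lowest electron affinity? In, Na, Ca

Na is in period 3, group 1; Ca is in period 4, group 2; In is in period 5, group 13.
EA tends to increase across a period and decrease down a group, though the pattern is less regular than for IE or radius.
These sit on a diagonal, where the across-period and down-group effects partly cancel.
In > Ca: period and group pull opposite ways; the across-period shift dominates (29 vs 2 kJ/mol).
Na > In: the two effects oppose for this pair; the down-group effect wins (53 vs 29 kJ/mol).
Tabulated electron affinity (kJ/mol): Na 53, Ca 2, In 29.
The lowest electron affinity among these belongs to Ca.

Ca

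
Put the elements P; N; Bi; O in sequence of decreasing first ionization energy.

N > O > P > Bi

Removing the outermost electron gets harder across a period and easier down a group.
Neither a single period nor a single group — weigh both effects.
P > Bi: they share group 15; the group trend gives P the larger value.
O > P: relative to P, both the across-period and down-group shifts push O's first ionization energy up.
N > O: this pair runs against the simple trend — see the exception note.
Note the exception: N has a higher first ionization energy than O, contrary to the simple trend — pairing an electron in O's 2p⁴ costs repulsion energy, so O ionizes more easily than half-filled N (2p³).
For reference (kJ/mol): N 1402, O 1314, P 1012, Bi 703.
So from highest to lowest: N > O > P > Bi.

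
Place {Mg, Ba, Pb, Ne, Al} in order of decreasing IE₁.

Across a period the outer electron is held more tightly (higher IE₁); down a group it sits in a higher shell, more shielded, and comes off more easily.
Neither a single period nor a single group — weigh both effects.
Al > Ba: both effects reinforce here, so Al is clearly the higher of the two.
Pb > Al: period and group pull opposite ways; the across-period shift dominates (716 vs 578 kJ/mol).
Mg > Pb: the two effects oppose for this pair; the down-group effect wins (738 vs 716 kJ/mol).
Ne > Mg: relative to Mg, both the across-period and down-group shifts push Ne's first ionization energy up.
Note the exception: Mg has a higher first ionization energy than Al, contrary to the simple trend — Al's single 3p electron is easier to remove than one from Mg's filled 3s².
For reference (kJ/mol): Ne 2081, Mg 738, Al 578, Ba 503, Pb 716.
So from highest to lowest: Ne > Mg > Pb > Al > Ba.

Ne > Mg > Pb > Al > Ba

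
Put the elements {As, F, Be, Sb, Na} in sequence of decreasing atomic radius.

Na > Sb > As > Be > F

Moving right in a period, electrons are added to the same shell under a stronger nuclear pull, so atoms get smaller; moving down, a new shell is opened and atoms get larger.
Neither a single period nor a single group — weigh both effects.
Be > F: Be lies to the left of F in period 2, so the across-period effect alone puts Be larger.
As > Be: period and group pull opposite ways; the down-group shift dominates (121 vs 102 pm).
Sb > As: they share group 15; the group trend gives Sb the larger value.
Na > Sb: period and group pull opposite ways; the across-period shift dominates (155 vs 140 pm).
For reference (pm): Be 102, F 64, Na 155, As 121, Sb 140.
So from largest to smallest: Na > Sb > As > Be > F.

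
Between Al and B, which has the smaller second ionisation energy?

Al

The second ionization energy removes an electron from the +1 ion. For each element: Al⁺ still has 2 valence electrons; B⁺ still has 2 valence electrons.
All are still removing valence electrons, so compare the +1 ions as you would atoms: IE_2 generally rises across a period (higher Z_eff) and falls down a group (larger shell), subject to the usual subshell exceptions.
Valence configurations: Al⁺ [Ne]3s², B⁺ [He]2s².
The numbers (kJ/mol): Al 1817, B 2427.
Hence IE_2: Al < B.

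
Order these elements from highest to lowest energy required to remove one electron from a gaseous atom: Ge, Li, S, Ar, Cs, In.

Li is in period 2, group 1; S is in period 3, group 16; Ar is in period 3, group 18; Ge is in period 4, group 14; In is in period 5, group 13; Cs is in period 6, group 1.
Across a period the outer electron is held more tightly (higher IE₁); down a group it sits in a higher shell, more shielded, and comes off more easily.
Neither a single period nor a single group — weigh both effects.
Li > Cs: they share group 1; the group trend gives Li the larger value.
In > Li: period and group pull opposite ways; the across-period shift dominates (558 vs 520 kJ/mol).
Ge > In: relative to In, both the across-period and down-group shifts push Ge's first ionization energy up.
S > Ge: relative to Ge, both the across-period and down-group shifts push S's first ionization energy up.
Ar > S: both are in period 3; the period trend gives Ar the larger value.
Approximate values (kJ/mol): Li 520, S 1000, Ar 1521, Ge 762, In 558, Cs 376.
So from highest to lowest: Ar > S > Ge > In > Li > Cs.

Ar > S > Ge > In > Li > Cs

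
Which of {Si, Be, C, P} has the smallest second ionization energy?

The second ionization energy removes an electron from the +1 ion. For each element: Si⁺ still has 3 valence electrons; Be⁺ still has 1 valence electron; C⁺ still has 3 valence electrons; P⁺ still has 4 valence electrons.
All are still removing valence electrons, so compare the +1 ions as you would atoms: IE_2 generally rises across a period (higher Z_eff) and falls down a group (larger shell), subject to the usual subshell exceptions.
Valence configurations: Si⁺ [Ne]3s²3p¹, Be⁺ [He]2s¹, C⁺ [He]2s²2p¹, P⁺ [Ne]3s²3p².
Approximate IE_2 values (kJ/mol): Si 1577, Be 1757, C 2353, P 1907.
Overall IE_2 order: Si < Be < P < C.

Si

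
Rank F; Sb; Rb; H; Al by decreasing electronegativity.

EN rises left→right (higher Z_eff, smaller atoms) and falls top→bottom (larger, more shielded atoms).
Here both period and group differ, so the two effects have to be weighed against each other.
Al > Rb: relative to Rb, both the across-period and down-group shifts push Al's electronegativity up.
Sb > Al: period and group pull opposite ways; the across-period shift dominates (2.05 vs 1.61).
H > Sb: period and group pull opposite ways; the down-group shift dominates (2.20 vs 2.05).
F > H: the two effects oppose for this pair; the across-period effect wins (3.98 vs 2.20).
For reference (Pauling): H 2.20, F 3.98, Al 1.61, Rb 0.82, Sb 2.05.
So from highest to lowest: F > H > Sb > Al > Rb.

F > H > Sb > Al > Rb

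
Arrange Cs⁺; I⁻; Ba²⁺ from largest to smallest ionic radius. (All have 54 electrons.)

All of these have 54 electrons, so size is governed by nuclear charge alone: the more protons, the stronger the pull on the same electron cloud, and the smaller the ion.
Nuclear charges: Ba²⁺ (Z=56), Cs⁺ (Z=55), I⁻ (Z=53).
Largest to smallest: I⁻ > Cs⁺ > Ba²⁺.

I⁻ > Cs⁺ > Ba²⁺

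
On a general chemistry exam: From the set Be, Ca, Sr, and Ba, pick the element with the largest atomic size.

Moving right in a period, electrons are added to the same shell under a stronger nuclear pull, so atoms get smaller; moving down, a new shell is opened and atoms get larger.
All are in group 2, so atomic radius increases down the group.
The largest atomic size among these belongs to Ba.

Ba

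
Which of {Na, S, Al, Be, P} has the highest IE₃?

IE_3 is the cost of taking one more electron from the +2 cation: Na²⁺ is already 1 electron into the core; S²⁺ still has 4 valence electrons; Al²⁺ still has 1 valence electron; Be²⁺ is the bare [He] core; P²⁺ still has 3 valence electrons.
Pulling an electron out of a noble-gas core costs far more than removing a remaining valence electron, so Na and Be sit at the high end of IE_3.
Valence configurations: S²⁺ [Ne]3s²3p², Al²⁺ [Ne]3s¹, P²⁺ [Ne]3s²3p¹.
Approximate IE_3 values (kJ/mol): Na 6910, S 3357, Al 2745, Be 14849, P 2914.
Putting it together, IE_3: Al < P < S < Na < Be.

Be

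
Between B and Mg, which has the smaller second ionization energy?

Mg

IE_2 is the cost of taking one more electron from the +1 cation: B⁺ still has 2 valence electrons; Mg⁺ still has 1 valence electron.
All are still removing valence electrons, so compare the +1 ions as you would atoms: IE_2 generally rises across a period (higher Z_eff) and falls down a group (larger shell), subject to the usual subshell exceptions.
Valence configurations: B⁺ [He]2s², Mg⁺ [Ne]3s¹.
Approximate IE_2 values (kJ/mol): B 2427, Mg 1451.
Hence IE_2: Mg < B.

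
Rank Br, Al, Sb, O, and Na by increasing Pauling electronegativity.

Na < Al < Sb < Br < O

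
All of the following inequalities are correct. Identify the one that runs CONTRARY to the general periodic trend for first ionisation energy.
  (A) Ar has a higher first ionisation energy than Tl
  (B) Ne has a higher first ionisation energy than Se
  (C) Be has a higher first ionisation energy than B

(C)

The general trend: first ionisation energy increases across a period and decreases down a group.
(A) Ar (period 3, group 18) vs Tl (period 6, group 13): the stated order agrees with the simple trend.
(B) Ne (period 2, group 18) vs Se (period 4, group 16): the stated order agrees with the simple trend.
(C) Be (period 2, group 2) vs B (period 2, group 13): the stated order contradicts the simple trend.
The exception is (C): removing B's lone 2p electron is easier than breaking Be's filled 2s².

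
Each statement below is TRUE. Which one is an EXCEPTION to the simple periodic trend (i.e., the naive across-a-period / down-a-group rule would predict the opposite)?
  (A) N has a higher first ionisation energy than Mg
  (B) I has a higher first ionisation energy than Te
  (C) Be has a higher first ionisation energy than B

(C)

The general trend: first ionisation energy increases across a period and decreases down a group.
(A) N (period 2, group 15) vs Mg (period 3, group 2): the stated order agrees with the simple trend.
(B) I (period 5, group 17) vs Te (period 5, group 16): the stated order agrees with the simple trend.
(C) Be (period 2, group 2) vs B (period 2, group 13): the stated order contradicts the simple trend.
The exception is (C): removing B's lone 2p electron is easier than breaking Be's filled 2s².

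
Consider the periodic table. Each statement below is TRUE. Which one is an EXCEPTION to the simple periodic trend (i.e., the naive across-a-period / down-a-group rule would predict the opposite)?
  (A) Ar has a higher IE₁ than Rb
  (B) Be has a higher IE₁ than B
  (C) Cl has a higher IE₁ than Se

(B)

The general trend: IE₁ increases across a period and decreases down a group.
(A) Ar (period 3, group 18) vs Rb (period 5, group 1): the stated order agrees with the simple trend.
(B) Be (period 2, group 2) vs B (period 2, group 13): the stated order contradicts the simple trend.
(C) Cl (period 3, group 17) vs Se (period 4, group 16): the stated order agrees with the simple trend.
The exception is (B): removing B's lone 2p electron is easier than breaking Be's filled 2s².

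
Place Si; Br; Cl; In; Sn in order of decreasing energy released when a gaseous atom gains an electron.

Cl, Br, Si, Sn, In

Si is in period 3, group 14; Cl is in period 3, group 17; Br is in period 4, group 17; In is in period 5, group 13; Sn is in period 5, group 14.
EA tends to increase across a period and decrease down a group, though the pattern is less regular than for IE or radius.
These span different periods and groups, so the two trends combine.
Sn > In: both are in period 5; the period trend gives Sn the larger value.
Si > Sn: Si sits above Sn in group 14, so the down-group effect alone puts Si higher.
Br > Si: the two effects oppose for this pair; the across-period effect wins (325 vs 134 kJ/mol).
Cl > Br: Cl sits above Br in group 17, so the down-group effect alone puts Cl higher.
Approximate values (kJ/mol): Si 134, Cl 349, Br 325, In 29, Sn 107.
So from highest to lowest: Cl > Br > Si > Sn > In.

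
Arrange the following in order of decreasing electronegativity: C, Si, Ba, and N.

N > C > Si > Ba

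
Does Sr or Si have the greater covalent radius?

Sr

Atomic radius shrinks across a period as nuclear charge pulls the same shell inward, and grows down a group as new shells are added.
Neither a single period nor a single group — weigh both effects.
Sr > Si: both effects reinforce here, so Sr is clearly the larger of the two.
For reference (pm): Si 116, Sr 185.
So Sr has the greater covalent radius (Sr > Si).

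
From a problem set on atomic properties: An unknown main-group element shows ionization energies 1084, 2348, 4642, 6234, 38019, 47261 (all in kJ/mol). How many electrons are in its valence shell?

4

Look for the largest jump between consecutive ionization energies: IE5/IE4 ≈ 6.1, far larger than any earlier ratio.
That jump marks the point where a core electron is being removed. So the atom has 4 valence electrons.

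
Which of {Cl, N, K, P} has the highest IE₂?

After 1 electron has been removed, what remains? Cl⁺ still has 6 valence electrons; N⁺ still has 4 valence electrons; K⁺ is the bare [Ar] core; P⁺ still has 4 valence electrons.
Core electrons are held far more tightly than valence electrons, so K tops the IE_2 order.
Valence configurations: Cl⁺ [Ne]3s²3p⁴, N⁺ [He]2s²2p², P⁺ [Ne]3s²3p².
The numbers (kJ/mol): Cl 2298, N 2856, K 3052, P 1907.
Overall IE_2 order: P < Cl < N < K.

K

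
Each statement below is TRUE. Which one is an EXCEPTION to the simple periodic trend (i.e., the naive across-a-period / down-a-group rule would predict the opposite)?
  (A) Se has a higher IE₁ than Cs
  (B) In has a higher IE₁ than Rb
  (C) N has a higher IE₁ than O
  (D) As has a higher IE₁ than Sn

The general trend: IE₁ increases across a period and decreases down a group.
(A) Se (period 4, group 16) vs Cs (period 6, group 1): the stated order agrees with the simple trend.
(B) In (period 5, group 13) vs Rb (period 5, group 1): the stated order agrees with the simple trend.
(C) N (period 2, group 15) vs O (period 2, group 16): the stated order contradicts the simple trend.
(D) As (period 4, group 15) vs Sn (period 5, group 14): the stated order agrees with the simple trend.
The exception is (C): pairing an electron in O's 2p⁴ costs repulsion energy, so O ionizes more easily than half-filled N (2p³).

(C)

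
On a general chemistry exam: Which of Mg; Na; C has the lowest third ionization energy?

IE_3 is the cost of taking one more electron from the +2 cation: Mg²⁺ is the bare [Ne] core; Na²⁺ is already 1 electron into the core; C²⁺ still has 2 valence electrons.
Breaking into a closed-shell core is much more expensive than removing a leftover valence electron — Na and Mg have the largest IE_3 here.
The numbers (kJ/mol): Mg 7733, Na 6910, C 4620.
So the third ionization energies run C < Na < Mg.

C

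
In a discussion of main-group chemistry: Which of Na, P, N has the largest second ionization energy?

Na

After 1 electron has been removed, what remains? Na⁺ is the bare [Ne] core; P⁺ still has 4 valence electrons; N⁺ still has 4 valence electrons.
Core electrons are held far more tightly than valence electrons, so Na tops the IE_2 order.
Valence configurations: P⁺ [Ne]3s²3p², N⁺ [He]2s²2p².
Approximate IE_2 values (kJ/mol): Na 4562, P 1907, N 2856.
Overall IE_2 order: P < N < Na.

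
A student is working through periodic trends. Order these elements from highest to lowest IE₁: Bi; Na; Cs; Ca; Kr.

Na is in period 3, group 1; Ca is in period 4, group 2; Kr is in period 4, group 18; Cs is in period 6, group 1; Bi is in period 6, group 15.
IE₁ increases left→right with effective nuclear charge and decreases top→bottom as the valence shell moves farther out.
These span different periods and groups, so the two trends combine.
Na > Cs: Na sits above Cs in group 1, so the down-group effect alone puts Na higher.
Ca > Na: the two effects oppose for this pair; the across-period effect wins (590 vs 496 kJ/mol).
Bi > Ca: period and group pull opposite ways; the across-period shift dominates (703 vs 590 kJ/mol).
Kr > Bi: relative to Bi, both the across-period and down-group shifts push Kr's first ionization energy up.
Tabulated first ionization energy (kJ/mol): Na 496, Ca 590, Kr 1351, Cs 376, Bi 703.
So from highest to lowest: Kr > Bi > Ca > Na > Cs.

Kr > Bi > Ca > Na > Cs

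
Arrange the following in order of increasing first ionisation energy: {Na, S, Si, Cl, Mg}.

Across a period the outer electron is held more tightly (higher IE₁); down a group it sits in a higher shell, more shielded, and comes off more easily.
All lie in period 3, so first ionization energy increases left to right.
So from lowest to highest: Na < Mg < Si < S < Cl.

Na < Mg < Si < S < Cl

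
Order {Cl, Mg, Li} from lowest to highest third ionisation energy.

After 2 electrons have been removed, what remains? Cl²⁺ still has 5 valence electrons; Mg²⁺ is the bare [Ne] core; Li²⁺ is already 1 electron into the core.
Breaking into a closed-shell core is much more expensive than removing a leftover valence electron — Mg and Li have the largest IE_3 here.
Approximate IE_3 values (kJ/mol): Cl 3822, Mg 7733, Li 11815.
Overall IE_3 order: Cl < Mg < Li.

Cl, Mg, Li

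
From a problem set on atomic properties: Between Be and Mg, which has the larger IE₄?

Be

After 3 electrons have been removed, what remains? Be³⁺ is already 1 electron into the core; Mg³⁺ is already 1 electron into the core.
All of these are removing an electron from a noble-gas core or deeper; the smaller core (lower principal quantum number) is held far more tightly, and within a period the higher nuclear charge binds the same core more tightly.
Tabulated IE_4 (kJ/mol): Be 21007, Mg 10543.
Overall IE_4 order: Mg < Be.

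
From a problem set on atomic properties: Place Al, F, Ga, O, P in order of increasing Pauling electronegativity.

Al < Ga < P < O < F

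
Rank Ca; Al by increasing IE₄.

The fourth ionization energy removes an electron from the +3 ion. For each element: Ca³⁺ is already 1 electron into the core; Al³⁺ is the bare [Ne] core.
All of these are removing an electron from a noble-gas core or deeper; the smaller core (lower principal quantum number) is held far more tightly, and within a period the higher nuclear charge binds the same core more tightly.
Tabulated IE_4 (kJ/mol): Ca 6491, Al 11577.
So the fourth ionization energies run Ca < Al.

Ca, Al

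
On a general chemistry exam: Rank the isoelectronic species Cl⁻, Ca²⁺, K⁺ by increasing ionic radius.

Ca²⁺ < K⁺ < Cl⁻

All of these have 18 electrons, so size is governed by nuclear charge alone: the more protons, the stronger the pull on the same electron cloud, and the smaller the ion.
Nuclear charges: Ca²⁺ (Z=20), K⁺ (Z=19), Cl⁻ (Z=17).
Smallest to largest: Ca²⁺ < K⁺ < Cl⁻.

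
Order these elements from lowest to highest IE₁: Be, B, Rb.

Rb < B < Be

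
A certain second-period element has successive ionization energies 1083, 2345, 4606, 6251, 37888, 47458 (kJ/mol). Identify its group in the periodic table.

Group 14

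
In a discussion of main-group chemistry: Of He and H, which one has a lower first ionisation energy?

H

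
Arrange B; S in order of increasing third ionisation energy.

IE_3 is the cost of taking one more electron from the +2 cation: B²⁺ still has 1 valence electron; S²⁺ still has 4 valence electrons.
All are still removing valence electrons, so compare the +2 ions as you would atoms: IE_3 generally rises across a period (higher Z_eff) and falls down a group (larger shell), subject to the usual subshell exceptions.
Valence configurations: B²⁺ [He]2s¹, S²⁺ [Ne]3s²3p².
The numbers (kJ/mol): B 3660, S 3357.
Hence IE_3: S < B.

S < B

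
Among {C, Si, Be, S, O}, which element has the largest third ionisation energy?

Be

Consider each +2 ion: C²⁺ still has 2 valence electrons; Si²⁺ still has 2 valence electrons; Be²⁺ is the bare [He] core; S²⁺ still has 4 valence electrons; O²⁺ still has 4 valence electrons.
Breaking into a closed-shell core is much more expensive than removing a leftover valence electron — Be has the largest IE_3 here.
Valence configurations: C²⁺ [He]2s², Si²⁺ [Ne]3s², S²⁺ [Ne]3s²3p², O²⁺ [He]2s²2p².
The numbers (kJ/mol): C 4620, Si 3232, Be 14849, S 3357, O 5300.
Putting it together, IE_3: Si < S < C < O < Be.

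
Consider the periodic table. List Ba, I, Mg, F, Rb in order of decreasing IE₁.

F is in period 2, group 17; Mg is in period 3, group 2; Rb is in period 5, group 1; I is in period 5, group 17; Ba is in period 6, group 2.
Removing the outermost electron gets harder across a period and easier down a group.
These span different periods and groups, so the two trends combine.
Ba > Rb: the two effects oppose for this pair; the across-period effect wins (503 vs 403 kJ/mol).
Mg > Ba: Mg sits above Ba in group 2, so the down-group effect alone puts Mg higher.
I > Mg: period and group pull opposite ways; the across-period shift dominates (1008 vs 738 kJ/mol).
F > I: they share group 17; the group trend gives F the larger value.
For reference (kJ/mol): F 1681, Mg 738, Rb 403, I 1008, Ba 503.
So from highest to lowest: F > I > Mg > Ba > Rb.

F > I > Mg > Ba > Rb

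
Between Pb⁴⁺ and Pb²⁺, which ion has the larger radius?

Pb²⁺

Both ions have Z = 82 protons, but Pb⁴⁺ has lost more electrons, so its remaining electrons feel a larger effective nuclear charge per electron and are pulled in more tightly.
Higher positive charge → smaller ion, so Pb²⁺ > Pb⁴⁺.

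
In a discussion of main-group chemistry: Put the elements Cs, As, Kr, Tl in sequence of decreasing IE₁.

Kr > As > Tl > Cs

As is in period 4, group 15; Kr is in period 4, group 18; Cs is in period 6, group 1; Tl is in period 6, group 13.
Across a period the outer electron is held more tightly (higher IE₁); down a group it sits in a higher shell, more shielded, and comes off more easily.
Here both period and group differ, so the two effects have to be weighed against each other.
Tl > Cs: Tl lies to the right of Cs in period 6, so the across-period effect alone puts Tl higher.
As > Tl: both effects reinforce here, so As is clearly the higher of the two.
Kr > As: Kr lies to the right of As in period 4, so the across-period effect alone puts Kr higher.
For reference (kJ/mol): As 947, Kr 1351, Cs 376, Tl 589.
So from highest to lowest: Kr > As > Tl > Cs.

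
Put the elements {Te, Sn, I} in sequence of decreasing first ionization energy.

I > Te > Sn

First ionization energy rises across a period (greater Z_eff holds electrons more tightly) and falls down a group (valence electrons are farther from the nucleus).
All lie in period 5, so first ionization energy increases left to right.
So from highest to lowest: I > Te > Sn.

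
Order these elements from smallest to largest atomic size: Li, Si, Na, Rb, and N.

N < Si < Li < Na < Rb

Radius decreases left→right (rising Z_eff, same n) and increases top→bottom (higher n).
Here both period and group differ, so the two effects have to be weighed against each other.
Si > N: both effects reinforce here, so Si is clearly the larger of the two.
Li > Si: the two effects oppose for this pair; the across-period effect wins (133 vs 116 pm).
Na > Li: they share group 1; the group trend gives Na the larger value.
Rb > Na: they share group 1; the group trend gives Rb the larger value.
Tabulated atomic radius (pm): Li 133, N 71, Na 155, Si 116, Rb 210.
So from smallest to largest: N < Si < Li < Na < Rb.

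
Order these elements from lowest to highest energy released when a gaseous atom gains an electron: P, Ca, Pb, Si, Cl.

Ca < Pb < P < Si < Cl

Si is in period 3, group 14; P is in period 3, group 15; Cl is in period 3, group 17; Ca is in period 4, group 2; Pb is in period 6, group 14.
Atoms with high Z_eff and room in the valence shell (especially the halogens) have the most exothermic electron affinities.
Neither a single period nor a single group — weigh both effects.
Pb > Ca: the two effects oppose for this pair; the across-period effect wins (35 vs 2 kJ/mol).
P > Pb: relative to Pb, both the across-period and down-group shifts push P's electron affinity up.
Si > P: this pair runs against the simple trend — see the exception note.
Cl > Si: Cl lies to the right of Si in period 3, so the across-period effect alone puts Cl higher.
Note the exception: Si has a higher electron affinity than P, contrary to the simple trend — adding an electron to P's half-filled 3p³ is unfavourable, so Si (3p²) has the more exothermic EA.
Tabulated electron affinity (kJ/mol): Si 134, P 72, Cl 349, Ca 2, Pb 35.
So from lowest to highest: Ca < Pb < P < Si < Cl.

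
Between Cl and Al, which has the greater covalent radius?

Al

Al is in period 3, group 13; Cl is in period 3, group 17.
Moving right in a period, electrons are added to the same shell under a stronger nuclear pull, so atoms get smaller; moving down, a new shell is opened and atoms get larger.
All lie in period 3, so atomic radius increases right to left.
So Al has the greater covalent radius (Al > Cl).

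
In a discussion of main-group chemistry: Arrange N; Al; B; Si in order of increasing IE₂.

IE_2 is the cost of taking one more electron from the +1 cation: N⁺ still has 4 valence electrons; Al⁺ still has 2 valence electrons; B⁺ still has 2 valence electrons; Si⁺ still has 3 valence electrons.
All are still removing valence electrons, so compare the +1 ions as you would atoms: IE_2 generally rises across a period (higher Z_eff) and falls down a group (larger shell), subject to the usual subshell exceptions.
Valence configurations: N⁺ [He]2s²2p², Al⁺ [Ne]3s², B⁺ [He]2s², Si⁺ [Ne]3s²3p¹.
Si⁺ loses a lone 3p electron whereas Al⁺ must break into a filled 3s² pair, so IE_2(Al) > IE_2(Si) even though Si has the higher nuclear charge.
Tabulated IE_2 (kJ/mol): N 2856, Al 1817, B 2427, Si 1577.
Overall IE_2 order: Si < Al < B < N.

Si < Al < B < N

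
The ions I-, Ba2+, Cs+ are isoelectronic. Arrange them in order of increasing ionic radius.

Ba2+ < Cs+ < I-

All of these have 54 electrons, so size is governed by nuclear charge alone: the more protons, the stronger the pull on the same electron cloud, and the smaller the ion.
Nuclear charges: Ba2+ (Z=56), Cs+ (Z=55), I- (Z=53).
Smallest to largest: Ba2+ < Cs+ < I-.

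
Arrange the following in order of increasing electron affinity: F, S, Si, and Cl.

F is in period 2, group 17; Si is in period 3, group 14; S is in period 3, group 16; Cl is in period 3, group 17.
Atoms with high Z_eff and room in the valence shell (especially the halogens) have the most exothermic electron affinities.
Neither a single period nor a single group — weigh both effects.
S > Si: S lies to the right of Si in period 3, so the across-period effect alone puts S higher.
F > S: both effects reinforce here, so F is clearly the higher of the two.
Cl > F: this pair runs against the simple trend — see the exception note.
Note the exception: Cl has a higher electron affinity than F, contrary to the simple trend — F's small 2p subshell makes the incoming electron feel strong e⁻–e⁻ repulsion, so Cl actually releases more energy on gaining an electron.
Approximate values (kJ/mol): F 328, Si 134, S 200, Cl 349.
So from lowest to highest: Si < S < F < Cl.

Si, S, F, Cl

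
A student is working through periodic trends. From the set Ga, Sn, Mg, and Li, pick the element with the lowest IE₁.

Li is in period 2, group 1; Mg is in period 3, group 2; Ga is in period 4, group 13; Sn is in period 5, group 14.
First ionization energy rises across a period (greater Z_eff holds electrons more tightly) and falls down a group (valence electrons are farther from the nucleus).
A diagonal step moves right (one effect) and down (the opposite effect) at once.
Ga > Li: the two effects oppose for this pair; the across-period effect wins (579 vs 520 kJ/mol).
Sn > Ga: the two effects oppose for this pair; the across-period effect wins (709 vs 579 kJ/mol).
Mg > Sn: period and group pull opposite ways; the down-group shift dominates (738 vs 709 kJ/mol).
For reference (kJ/mol): Li 520, Mg 738, Ga 579, Sn 709.
The lowest IE₁ among these belongs to Li.

Li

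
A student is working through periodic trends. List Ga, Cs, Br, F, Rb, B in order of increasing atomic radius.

F < B < Br < Ga < Rb < Cs

B is in period 2, group 13; F is in period 2, group 17; Ga is in period 4, group 13; Br is in period 4, group 17; Rb is in period 5, group 1; Cs is in period 6, group 1.
Radius decreases left→right (rising Z_eff, same n) and increases top→bottom (higher n).
Here both period and group differ, so the two effects have to be weighed against each other.
B > F: B lies to the left of F in period 2, so the across-period effect alone puts B larger.
Br > B: the two effects oppose for this pair; the down-group effect wins (114 vs 85 pm).
Ga > Br: Ga lies to the left of Br in period 4, so the across-period effect alone puts Ga larger.
Rb > Ga: relative to Ga, both the across-period and down-group shifts push Rb's atomic radius up.
Cs > Rb: they share group 1; the group trend gives Cs the larger value.
For reference (pm): B 85, F 64, Ga 124, Br 114, Rb 210, Cs 232.
So from smallest to largest: F < B < Br < Ga < Rb < Cs.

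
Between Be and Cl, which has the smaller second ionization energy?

The second ionization energy removes an electron from the +1 ion. For each element: Be⁺ still has 1 valence electron; Cl⁺ still has 6 valence electrons.
All are still removing valence electrons, so compare the +1 ions as you would atoms: IE_2 generally rises across a period (higher Z_eff) and falls down a group (larger shell), subject to the usual subshell exceptions.
Valence configurations: Be⁺ [He]2s¹, Cl⁺ [Ne]3s²3p⁴.
Approximate IE_2 values (kJ/mol): Be 1757, Cl 2298.
Overall IE_2 order: Be < Cl.

Be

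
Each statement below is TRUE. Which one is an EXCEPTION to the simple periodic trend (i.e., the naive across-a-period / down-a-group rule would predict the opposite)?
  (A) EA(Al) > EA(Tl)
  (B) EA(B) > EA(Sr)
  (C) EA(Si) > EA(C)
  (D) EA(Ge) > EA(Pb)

(C)

The general trend: electron affinity increases across a period and decreases down a group.
(A) Al (period 3, group 13) vs Tl (period 6, group 13): the stated order agrees with the simple trend.
(B) B (period 2, group 13) vs Sr (period 5, group 2): the stated order agrees with the simple trend.
(C) Si (period 3, group 14) vs C (period 2, group 14): the stated order contradicts the simple trend.
(D) Ge (period 4, group 14) vs Pb (period 6, group 14): the stated order agrees with the simple trend.
The exception is (C): Si's larger, more diffuse 3p orbitals accept an added electron slightly more readily than C's compact 2p.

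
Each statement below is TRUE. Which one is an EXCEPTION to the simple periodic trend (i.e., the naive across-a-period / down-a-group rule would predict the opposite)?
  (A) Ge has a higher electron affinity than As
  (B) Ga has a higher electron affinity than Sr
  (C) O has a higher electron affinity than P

(A)

The general trend: electron affinity increases across a period and decreases down a group.
(A) Ge (period 4, group 14) vs As (period 4, group 15): the stated order contradicts the simple trend.
(B) Ga (period 4, group 13) vs Sr (period 5, group 2): the stated order agrees with the simple trend.
(C) O (period 2, group 16) vs P (period 3, group 15): the stated order agrees with the simple trend.
The exception is (A): adding an electron to As's half-filled 4p³ is unfavourable, so Ge (4p²) has the more exothermic EA.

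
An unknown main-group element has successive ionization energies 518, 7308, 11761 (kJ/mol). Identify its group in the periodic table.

Look for the largest jump between consecutive ionization energies: IE2/IE1 ≈ 14.1, far larger than any earlier ratio.
That jump marks the point where a core electron is being removed. So the atom has 1 valence electron.
A main-group element with 1 valence electron is in group 1.

Group 1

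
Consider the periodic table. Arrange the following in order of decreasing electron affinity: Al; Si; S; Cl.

Cl > S > Si > Al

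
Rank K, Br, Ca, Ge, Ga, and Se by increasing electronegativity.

Electronegativity increases across a period and decreases down a group, tracking effective nuclear charge and atomic size.
All lie in period 4, so electronegativity increases left to right.
So from lowest to highest: K < Ca < Ga < Ge < Se < Br.

K < Ca < Ga < Ge < Se < Br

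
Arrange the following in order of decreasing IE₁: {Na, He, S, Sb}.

IE₁ increases left→right with effective nuclear charge and decreases top→bottom as the valence shell moves farther out.
Neither a single period nor a single group — weigh both effects.
Sb > Na: the two effects oppose for this pair; the across-period effect wins (831 vs 496 kJ/mol).
S > Sb: both effects reinforce here, so S is clearly the higher of the two.
He > S: relative to S, both the across-period and down-group shifts push He's first ionization energy up.
Approximate values (kJ/mol): He 2372, Na 496, S 1000, Sb 831.
So from highest to lowest: He > S > Sb > Na.

He > S > Sb > Na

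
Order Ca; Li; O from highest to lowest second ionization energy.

Li, O, Ca

IE_2 is the cost of taking one more electron from the +1 cation: Ca⁺ still has 1 valence electron; Li⁺ is the bare [He] core; O⁺ still has 5 valence electrons.
Core electrons are held far more tightly than valence electrons, so Li tops the IE_2 order.
Valence configurations: Ca⁺ [Ar]4s¹, O⁺ [He]2s²2p³.
Approximate IE_2 values (kJ/mol): Ca 1145, Li 7298, O 3388.
Overall IE_2 order: Ca < O < Li.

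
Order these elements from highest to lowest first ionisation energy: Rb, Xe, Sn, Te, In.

Xe > Te > Sn > In > Rb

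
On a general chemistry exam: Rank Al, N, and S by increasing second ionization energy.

IE_2 is the cost of taking one more electron from the +1 cation: Al⁺ still has 2 valence electrons; N⁺ still has 4 valence electrons; S⁺ still has 5 valence electrons.
All are still removing valence electrons, so compare the +1 ions as you would atoms: IE_2 generally rises across a period (higher Z_eff) and falls down a group (larger shell), subject to the usual subshell exceptions.
Valence configurations: Al⁺ [Ne]3s², N⁺ [He]2s²2p², S⁺ [Ne]3s²3p³.
Approximate IE_2 values (kJ/mol): Al 1817, N 2856, S 2252.
Hence IE_2: Al < S < N.

Al < S < N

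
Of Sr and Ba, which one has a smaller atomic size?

Radius decreases left→right (rising Z_eff, same n) and increases top→bottom (higher n).
All are in group 2, so atomic radius increases down the group.
So Sr has the smaller atomic size (Sr < Ba).

Sr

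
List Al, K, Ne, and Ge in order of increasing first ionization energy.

K < Al < Ge < Ne

IE₁ increases left→right with effective nuclear charge and decreases top→bottom as the valence shell moves farther out.
Here both period and group differ, so the two effects have to be weighed against each other.
Al > K: both effects reinforce here, so Al is clearly the higher of the two.
Ge > Al: period and group pull opposite ways; the across-period shift dominates (762 vs 578 kJ/mol).
Ne > Ge: relative to Ge, both the across-period and down-group shifts push Ne's first ionization energy up.
For reference (kJ/mol): Ne 2081, Al 578, K 419, Ge 762.
So from lowest to highest: K < Al < Ge < Ne.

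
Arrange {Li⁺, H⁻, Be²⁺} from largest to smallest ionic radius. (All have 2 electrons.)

All of these have 2 electrons, so size is governed by nuclear charge alone: the more protons, the stronger the pull on the same electron cloud, and the smaller the ion.
Nuclear charges: Be²⁺ (Z=4), Li⁺ (Z=3), H⁻ (Z=1).
Largest to smallest: H⁻ > Li⁺ > Be²⁺.

H⁻, Li⁺, Be²⁺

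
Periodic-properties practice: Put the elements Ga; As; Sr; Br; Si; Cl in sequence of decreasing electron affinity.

Si is in period 3, group 14; Cl is in period 3, group 17; Ga is in period 4, group 13; As is in period 4, group 15; Br is in period 4, group 17; Sr is in period 5, group 2.
Electron affinity generally becomes more exothermic across a period toward the halogens and less exothermic down a group.
Neither a single period nor a single group — weigh both effects.
Ga > Sr: relative to Sr, both the across-period and down-group shifts push Ga's electron affinity up.
As > Ga: As lies to the right of Ga in period 4, so the across-period effect alone puts As higher.
Si > As: the two effects oppose for this pair; the down-group effect wins (134 vs 78 kJ/mol).
Br > Si: period and group pull opposite ways; the across-period shift dominates (325 vs 134 kJ/mol).
Cl > Br: Cl sits above Br in group 17, so the down-group effect alone puts Cl higher.
For reference (kJ/mol): Si 134, Cl 349, Ga 29, As 78, Br 325, Sr 5.
So from highest to lowest: Cl > Br > Si > As > Ga > Sr.

Cl > Br > Si > As > Ga > Sr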